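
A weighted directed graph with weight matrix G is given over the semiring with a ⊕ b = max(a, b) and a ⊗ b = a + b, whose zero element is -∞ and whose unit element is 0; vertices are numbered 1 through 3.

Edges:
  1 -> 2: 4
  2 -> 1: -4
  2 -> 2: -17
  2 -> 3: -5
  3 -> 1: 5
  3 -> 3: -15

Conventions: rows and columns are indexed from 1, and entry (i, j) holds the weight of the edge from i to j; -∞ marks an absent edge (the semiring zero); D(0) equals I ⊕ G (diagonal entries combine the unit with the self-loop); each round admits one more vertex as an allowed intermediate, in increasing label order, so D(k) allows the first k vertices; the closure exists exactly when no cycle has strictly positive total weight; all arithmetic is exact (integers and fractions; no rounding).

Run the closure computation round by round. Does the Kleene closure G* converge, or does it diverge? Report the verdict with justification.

D(0):
  [0, 4, -∞]
  [-4, 0, -5]
  [5, -∞, 0]
D(1):
  [0, 4, -∞]
  [-4, 0, -5]
  [5, 9, 0]
Detection: at round 2, diagonal entry (3, 3) turns strictly positive.
Key observation: the cycle 3->1->2->3 has total weight 5 + 4 + (-5), which is strictly positive.
Answer: DIVERGES — positive cycle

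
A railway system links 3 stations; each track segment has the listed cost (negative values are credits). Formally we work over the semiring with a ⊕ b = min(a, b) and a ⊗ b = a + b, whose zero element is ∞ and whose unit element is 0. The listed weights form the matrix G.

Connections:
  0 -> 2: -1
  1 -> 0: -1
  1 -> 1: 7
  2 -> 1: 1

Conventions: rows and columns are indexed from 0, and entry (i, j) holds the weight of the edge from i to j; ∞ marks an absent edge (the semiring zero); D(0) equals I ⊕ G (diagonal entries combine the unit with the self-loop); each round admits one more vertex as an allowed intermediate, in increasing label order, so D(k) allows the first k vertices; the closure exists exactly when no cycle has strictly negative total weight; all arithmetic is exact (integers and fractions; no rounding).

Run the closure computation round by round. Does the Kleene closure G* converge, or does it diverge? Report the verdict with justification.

D(0):
  [0, ∞, -1]
  [-1, 0, ∞]
  [∞, 1, 0]
D(1):
  [0, ∞, -1]
  [-1, 0, -2]
  [∞, 1, 0]
Detection: at round 2, diagonal entry (2, 2) turns strictly negative.
Key observation: the cycle 2->1->0->2 has total weight 1 + (-1) + (-1), which is strictly negative.
Answer: DIVERGES — negative cycle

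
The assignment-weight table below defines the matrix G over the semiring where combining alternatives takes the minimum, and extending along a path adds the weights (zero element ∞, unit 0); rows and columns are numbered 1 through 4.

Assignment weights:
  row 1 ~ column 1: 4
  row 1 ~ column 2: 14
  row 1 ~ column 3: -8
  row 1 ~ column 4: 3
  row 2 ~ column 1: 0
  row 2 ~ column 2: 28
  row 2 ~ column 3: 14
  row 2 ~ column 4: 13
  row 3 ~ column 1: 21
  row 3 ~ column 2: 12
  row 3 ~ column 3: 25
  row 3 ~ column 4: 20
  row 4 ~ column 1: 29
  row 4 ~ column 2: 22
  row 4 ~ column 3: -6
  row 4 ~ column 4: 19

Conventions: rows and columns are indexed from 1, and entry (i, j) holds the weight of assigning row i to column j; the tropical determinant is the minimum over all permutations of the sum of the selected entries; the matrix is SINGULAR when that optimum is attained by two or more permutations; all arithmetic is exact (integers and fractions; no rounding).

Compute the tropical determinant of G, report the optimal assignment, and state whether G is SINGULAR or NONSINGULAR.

σ = (1, 2, 3, 4): 4 + 28 + 25 + 19 = 76
σ = (1, 2, 4, 3): 4 + 28 + 20 + (-6) = 46
σ = (1, 3, 2, 4): 4 + 14 + 12 + 19 = 49
σ = (1, 3, 4, 2): 4 + 14 + 20 + 22 = 60
σ = (1, 4, 2, 3): 4 + 13 + 12 + (-6) = 23
σ = (1, 4, 3, 2): 4 + 13 + 25 + 22 = 64
σ = (2, 1, 3, 4): 14 + 0 + 25 + 19 = 58
σ = (2, 1, 4, 3): 14 + 0 + 20 + (-6) = 28
σ = (2, 3, 1, 4): 14 + 14 + 21 + 19 = 68
σ = (2, 3, 4, 1): 14 + 14 + 20 + 29 = 77
σ = (2, 4, 1, 3): 14 + 13 + 21 + (-6) = 42
σ = (2, 4, 3, 1): 14 + 13 + 25 + 29 = 81
σ = (3, 1, 2, 4): (-8) + 0 + 12 + 19 = 23
σ = (3, 1, 4, 2): (-8) + 0 + 20 + 22 = 34
σ = (3, 2, 1, 4): (-8) + 28 + 21 + 19 = 60
σ = (3, 2, 4, 1): (-8) + 28 + 20 + 29 = 69
σ = (3, 4, 1, 2): (-8) + 13 + 21 + 22 = 48
σ = (3, 4, 2, 1): (-8) + 13 + 12 + 29 = 46
σ = (4, 1, 2, 3): 3 + 0 + 12 + (-6) = 9
σ = (4, 1, 3, 2): 3 + 0 + 25 + 22 = 50
σ = (4, 2, 1, 3): 3 + 28 + 21 + (-6) = 46
σ = (4, 2, 3, 1): 3 + 28 + 25 + 29 = 85
σ = (4, 3, 1, 2): 3 + 14 + 21 + 22 = 60
σ = (4, 3, 2, 1): 3 + 14 + 12 + 29 = 58
Optimal value attained by: σ = (4, 1, 2, 3).
Answer: det⊕(G) = 9; verdict: NONSINGULAR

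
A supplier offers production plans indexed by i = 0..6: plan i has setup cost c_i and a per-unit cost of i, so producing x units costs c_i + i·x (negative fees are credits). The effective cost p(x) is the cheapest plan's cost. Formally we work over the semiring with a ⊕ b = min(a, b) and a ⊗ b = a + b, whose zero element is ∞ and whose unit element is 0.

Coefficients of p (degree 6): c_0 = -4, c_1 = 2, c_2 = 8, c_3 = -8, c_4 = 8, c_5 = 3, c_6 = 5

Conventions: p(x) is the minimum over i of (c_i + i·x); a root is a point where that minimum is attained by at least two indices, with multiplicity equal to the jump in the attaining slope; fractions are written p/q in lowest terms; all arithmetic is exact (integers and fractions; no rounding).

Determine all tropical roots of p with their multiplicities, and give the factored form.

hull edge (i=0, c=-4) to (i=3, c=-8): slope -4/3, span 3
hull edge (i=3, c=-8) to (i=6, c=5): slope 13/3, span 3
Factored form: p(x) = 5 ⊗ (x ⊕ (-13/3)) ⊗ (x ⊕ (-13/3)) ⊗ (x ⊕ (-13/3)) ⊗ (x ⊕ 4/3) ⊗ (x ⊕ 4/3) ⊗ (x ⊕ 4/3)
Answer: roots = -13/3 (mult 3), 4/3 (mult 3)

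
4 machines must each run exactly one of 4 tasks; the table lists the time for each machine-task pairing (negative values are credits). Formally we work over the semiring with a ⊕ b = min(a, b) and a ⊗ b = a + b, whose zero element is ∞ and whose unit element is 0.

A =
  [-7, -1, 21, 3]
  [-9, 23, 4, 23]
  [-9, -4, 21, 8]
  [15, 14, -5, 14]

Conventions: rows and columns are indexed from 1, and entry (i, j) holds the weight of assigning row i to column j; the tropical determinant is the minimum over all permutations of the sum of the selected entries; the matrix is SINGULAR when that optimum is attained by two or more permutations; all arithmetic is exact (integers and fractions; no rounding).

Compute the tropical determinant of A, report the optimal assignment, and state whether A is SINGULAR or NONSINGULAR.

σ = (1, 2, 3, 4): (-7) + 23 + 21 + 14 = 51
σ = (1, 2, 4, 3): (-7) + 23 + 8 + (-5) = 19
σ = (1, 3, 2, 4): (-7) + 4 + (-4) + 14 = 7
σ = (1, 3, 4, 2): (-7) + 4 + 8 + 14 = 19
σ = (1, 4, 2, 3): (-7) + 23 + (-4) + (-5) = 7
σ = (1, 4, 3, 2): (-7) + 23 + 21 + 14 = 51
σ = (2, 1, 3, 4): (-1) + (-9) + 21 + 14 = 25
σ = (2, 1, 4, 3): (-1) + (-9) + 8 + (-5) = -7
σ = (2, 3, 1, 4): (-1) + 4 + (-9) + 14 = 8
σ = (2, 3, 4, 1): (-1) + 4 + 8 + 15 = 26
σ = (2, 4, 1, 3): (-1) + 23 + (-9) + (-5) = 8
σ = (2, 4, 3, 1): (-1) + 23 + 21 + 15 = 58
σ = (3, 1, 2, 4): 21 + (-9) + (-4) + 14 = 22
σ = (3, 1, 4, 2): 21 + (-9) + 8 + 14 = 34
σ = (3, 2, 1, 4): 21 + 23 + (-9) + 14 = 49
σ = (3, 2, 4, 1): 21 + 23 + 8 + 15 = 67
σ = (3, 4, 1, 2): 21 + 23 + (-9) + 14 = 49
σ = (3, 4, 2, 1): 21 + 23 + (-4) + 15 = 55
σ = (4, 1, 2, 3): 3 + (-9) + (-4) + (-5) = -15
σ = (4, 1, 3, 2): 3 + (-9) + 21 + 14 = 29
σ = (4, 2, 1, 3): 3 + 23 + (-9) + (-5) = 12
σ = (4, 2, 3, 1): 3 + 23 + 21 + 15 = 62
σ = (4, 3, 1, 2): 3 + 4 + (-9) + 14 = 12
σ = (4, 3, 2, 1): 3 + 4 + (-4) + 15 = 18
Optimal value attained by: σ = (4, 1, 2, 3).
Answer: det⊕(A) = -15; verdict: NONSINGULAR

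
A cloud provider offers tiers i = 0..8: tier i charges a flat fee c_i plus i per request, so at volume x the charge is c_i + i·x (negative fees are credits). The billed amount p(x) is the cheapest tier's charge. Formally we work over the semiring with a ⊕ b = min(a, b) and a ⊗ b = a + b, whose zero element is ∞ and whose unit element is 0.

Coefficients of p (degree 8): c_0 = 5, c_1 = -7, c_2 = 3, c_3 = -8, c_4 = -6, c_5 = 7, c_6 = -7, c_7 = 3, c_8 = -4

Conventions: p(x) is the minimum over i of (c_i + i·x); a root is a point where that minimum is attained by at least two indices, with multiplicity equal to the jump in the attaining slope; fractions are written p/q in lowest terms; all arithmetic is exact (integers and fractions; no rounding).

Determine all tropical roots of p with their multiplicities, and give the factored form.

hull edge (i=0, c=5) to (i=1, c=-7): slope -12, span 1
hull edge (i=1, c=-7) to (i=3, c=-8): slope -1/2, span 2
hull edge (i=3, c=-8) to (i=6, c=-7): slope 1/3, span 3
hull edge (i=6, c=-7) to (i=8, c=-4): slope 3/2, span 2
Factored form: p(x) = -4 ⊗ (x ⊕ (-3/2)) ⊗ (x ⊕ (-3/2)) ⊗ (x ⊕ (-1/3)) ⊗ (x ⊕ (-1/3)) ⊗ (x ⊕ (-1/3)) ⊗ (x ⊕ 1/2) ⊗ (x ⊕ 1/2) ⊗ (x ⊕ 12)
Answer: roots = -3/2 (mult 2), -1/3 (mult 3), 1/2 (mult 2), 12 (mult 1)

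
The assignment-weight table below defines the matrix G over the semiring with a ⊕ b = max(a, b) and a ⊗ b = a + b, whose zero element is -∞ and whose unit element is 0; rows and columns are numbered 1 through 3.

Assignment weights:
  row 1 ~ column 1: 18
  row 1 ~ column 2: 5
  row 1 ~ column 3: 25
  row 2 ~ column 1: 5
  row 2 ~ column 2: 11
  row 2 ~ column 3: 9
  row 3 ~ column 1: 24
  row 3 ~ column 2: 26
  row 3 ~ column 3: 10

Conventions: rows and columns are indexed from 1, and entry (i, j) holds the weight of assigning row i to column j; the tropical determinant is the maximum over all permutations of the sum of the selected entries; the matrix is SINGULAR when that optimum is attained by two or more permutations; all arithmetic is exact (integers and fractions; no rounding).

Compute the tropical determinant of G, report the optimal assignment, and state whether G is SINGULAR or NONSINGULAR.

σ = (1, 2, 3): 18 + 11 + 10 = 39
σ = (1, 3, 2): 18 + 9 + 26 = 53
σ = (2, 1, 3): 5 + 5 + 10 = 20
σ = (2, 3, 1): 5 + 9 + 24 = 38
σ = (3, 1, 2): 25 + 5 + 26 = 56
σ = (3, 2, 1): 25 + 11 + 24 = 60
Optimal value attained by: σ = (3, 2, 1).
Answer: det⊕(G) = 60; verdict: NONSINGULAR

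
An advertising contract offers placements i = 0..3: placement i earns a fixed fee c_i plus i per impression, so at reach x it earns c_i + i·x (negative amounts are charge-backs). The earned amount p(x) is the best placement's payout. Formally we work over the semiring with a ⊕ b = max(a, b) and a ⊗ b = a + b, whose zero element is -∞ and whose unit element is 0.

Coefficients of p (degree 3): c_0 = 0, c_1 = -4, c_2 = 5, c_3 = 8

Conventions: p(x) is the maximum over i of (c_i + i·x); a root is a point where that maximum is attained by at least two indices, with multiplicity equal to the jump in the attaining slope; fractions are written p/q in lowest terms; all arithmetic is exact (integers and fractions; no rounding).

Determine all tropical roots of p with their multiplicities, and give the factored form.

hull edge (i=0, c=0) to (i=3, c=8): slope 8/3, span 3
Factored form: p(x) = 8 ⊗ (x ⊕ (-8/3)) ⊗ (x ⊕ (-8/3)) ⊗ (x ⊕ (-8/3))
Answer: roots = -8/3 (mult 3)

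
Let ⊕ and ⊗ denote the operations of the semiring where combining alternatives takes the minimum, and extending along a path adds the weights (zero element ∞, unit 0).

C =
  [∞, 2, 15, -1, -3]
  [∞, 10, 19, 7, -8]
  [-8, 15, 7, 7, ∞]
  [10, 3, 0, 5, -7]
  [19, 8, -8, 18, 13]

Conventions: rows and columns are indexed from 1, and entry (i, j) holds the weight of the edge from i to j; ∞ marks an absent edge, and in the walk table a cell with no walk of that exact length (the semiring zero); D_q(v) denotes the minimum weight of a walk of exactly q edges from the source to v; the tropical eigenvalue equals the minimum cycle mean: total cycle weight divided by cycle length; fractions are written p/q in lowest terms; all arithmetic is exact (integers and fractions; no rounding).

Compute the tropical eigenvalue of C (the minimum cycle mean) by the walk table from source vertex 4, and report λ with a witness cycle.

q=0: [∞, ∞, ∞, 0, ∞]
q=1: [10, 3, 0, 5, -7]
q=2: [-8, 1, -15, 7, -5]
q=3: [-23, -6, -13, -9, -11]
q=4: [-21, -21, -19, -24, -26]
q=5: [-27, -21, -34, -22, -31]
Optimal cycle mean attained by: cycle 1->5->3->1, total (-3) + (-8) + (-8), length 3.
Answer: λ = -19/3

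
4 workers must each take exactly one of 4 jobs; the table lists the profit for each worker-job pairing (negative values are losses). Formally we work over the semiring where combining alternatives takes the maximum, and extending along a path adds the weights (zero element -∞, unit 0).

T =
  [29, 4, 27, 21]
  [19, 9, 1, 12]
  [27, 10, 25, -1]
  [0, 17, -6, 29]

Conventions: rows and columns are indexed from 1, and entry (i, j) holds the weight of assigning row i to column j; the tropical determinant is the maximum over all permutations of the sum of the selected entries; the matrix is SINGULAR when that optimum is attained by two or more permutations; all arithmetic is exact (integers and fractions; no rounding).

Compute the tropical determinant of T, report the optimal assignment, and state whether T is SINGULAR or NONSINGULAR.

σ = (1, 2, 3, 4): 29 + 9 + 25 + 29 = 92
σ = (1, 2, 4, 3): 29 + 9 + (-1) + (-6) = 31
σ = (1, 3, 2, 4): 29 + 1 + 10 + 29 = 69
σ = (1, 3, 4, 2): 29 + 1 + (-1) + 17 = 46
σ = (1, 4, 2, 3): 29 + 12 + 10 + (-6) = 45
σ = (1, 4, 3, 2): 29 + 12 + 25 + 17 = 83
σ = (2, 1, 3, 4): 4 + 19 + 25 + 29 = 77
σ = (2, 1, 4, 3): 4 + 19 + (-1) + (-6) = 16
σ = (2, 3, 1, 4): 4 + 1 + 27 + 29 = 61
σ = (2, 3, 4, 1): 4 + 1 + (-1) + 0 = 4
σ = (2, 4, 1, 3): 4 + 12 + 27 + (-6) = 37
σ = (2, 4, 3, 1): 4 + 12 + 25 + 0 = 41
σ = (3, 1, 2, 4): 27 + 19 + 10 + 29 = 85
σ = (3, 1, 4, 2): 27 + 19 + (-1) + 17 = 62
σ = (3, 2, 1, 4): 27 + 9 + 27 + 29 = 92
σ = (3, 2, 4, 1): 27 + 9 + (-1) + 0 = 35
σ = (3, 4, 1, 2): 27 + 12 + 27 + 17 = 83
σ = (3, 4, 2, 1): 27 + 12 + 10 + 0 = 49
σ = (4, 1, 2, 3): 21 + 19 + 10 + (-6) = 44
σ = (4, 1, 3, 2): 21 + 19 + 25 + 17 = 82
σ = (4, 2, 1, 3): 21 + 9 + 27 + (-6) = 51
σ = (4, 2, 3, 1): 21 + 9 + 25 + 0 = 55
σ = (4, 3, 1, 2): 21 + 1 + 27 + 17 = 66
σ = (4, 3, 2, 1): 21 + 1 + 10 + 0 = 32
Optimal value attained by: σ = (1, 2, 3, 4).
Answer: det⊕(T) = 92; verdict: SINGULAR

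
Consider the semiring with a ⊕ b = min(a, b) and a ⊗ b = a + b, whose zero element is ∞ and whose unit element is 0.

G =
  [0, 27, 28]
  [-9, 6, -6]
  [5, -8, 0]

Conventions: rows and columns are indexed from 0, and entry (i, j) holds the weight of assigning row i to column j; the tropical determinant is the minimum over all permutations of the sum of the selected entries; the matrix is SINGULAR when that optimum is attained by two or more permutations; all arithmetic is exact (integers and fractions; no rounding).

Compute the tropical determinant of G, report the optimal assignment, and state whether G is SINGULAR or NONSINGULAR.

σ = (0, 1, 2): 0 + 6 + 0 = 6
σ = (0, 2, 1): 0 + (-6) + (-8) = -14
σ = (1, 0, 2): 27 + (-9) + 0 = 18
σ = (1, 2, 0): 27 + (-6) + 5 = 26
σ = (2, 0, 1): 28 + (-9) + (-8) = 11
σ = (2, 1, 0): 28 + 6 + 5 = 39
Optimal value attained by: σ = (0, 2, 1).
Answer: det⊕(G) = -14; verdict: NONSINGULAR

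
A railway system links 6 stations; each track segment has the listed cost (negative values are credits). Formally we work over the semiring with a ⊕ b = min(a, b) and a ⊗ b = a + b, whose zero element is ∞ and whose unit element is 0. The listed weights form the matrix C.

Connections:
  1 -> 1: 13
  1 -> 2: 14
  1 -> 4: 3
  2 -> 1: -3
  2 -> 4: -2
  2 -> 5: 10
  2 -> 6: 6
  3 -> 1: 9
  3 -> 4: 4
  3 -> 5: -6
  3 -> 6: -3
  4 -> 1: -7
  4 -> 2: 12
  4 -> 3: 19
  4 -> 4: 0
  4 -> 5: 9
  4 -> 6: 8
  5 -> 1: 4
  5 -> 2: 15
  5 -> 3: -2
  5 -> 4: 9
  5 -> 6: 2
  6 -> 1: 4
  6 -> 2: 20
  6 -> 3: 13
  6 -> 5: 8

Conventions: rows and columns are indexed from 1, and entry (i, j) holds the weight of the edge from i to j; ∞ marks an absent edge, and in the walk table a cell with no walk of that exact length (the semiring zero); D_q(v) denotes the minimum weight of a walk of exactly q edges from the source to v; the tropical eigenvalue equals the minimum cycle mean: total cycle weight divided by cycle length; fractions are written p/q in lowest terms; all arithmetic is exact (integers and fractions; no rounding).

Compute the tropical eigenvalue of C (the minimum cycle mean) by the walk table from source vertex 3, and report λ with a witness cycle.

q=0: [∞, ∞, 0, ∞, ∞, ∞]
q=1: [9, ∞, ∞, 4, -6, -3]
q=2: [-3, 9, -8, 3, 5, -4]
q=3: [-4, 11, 3, -4, -14, -11]
q=4: [-11, 1, -16, -5, -3, -12]
q=5: [-12, 3, -5, -12, -22, -19]
q=6: [-19, -7, -24, -13, -11, -20]
Optimal cycle mean attained by: cycle 3->5->3, total (-6) + (-2), length 2.
Answer: λ = -4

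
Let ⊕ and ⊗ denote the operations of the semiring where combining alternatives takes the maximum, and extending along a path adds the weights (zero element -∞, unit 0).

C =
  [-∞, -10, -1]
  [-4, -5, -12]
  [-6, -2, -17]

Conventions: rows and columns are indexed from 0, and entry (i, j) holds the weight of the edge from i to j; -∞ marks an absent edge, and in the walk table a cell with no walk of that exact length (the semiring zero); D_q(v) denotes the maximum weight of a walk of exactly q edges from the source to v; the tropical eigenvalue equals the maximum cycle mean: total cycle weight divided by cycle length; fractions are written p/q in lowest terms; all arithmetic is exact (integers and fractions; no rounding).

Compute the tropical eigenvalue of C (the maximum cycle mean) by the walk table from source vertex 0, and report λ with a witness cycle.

q=0: [0, -∞, -∞]
q=1: [-∞, -10, -1]
q=2: [-7, -3, -18]
q=3: [-7, -8, -8]
Optimal cycle mean attained by: cycle 0->2->1->0, total (-1) + (-2) + (-4), length 3.
Answer: λ = -7/3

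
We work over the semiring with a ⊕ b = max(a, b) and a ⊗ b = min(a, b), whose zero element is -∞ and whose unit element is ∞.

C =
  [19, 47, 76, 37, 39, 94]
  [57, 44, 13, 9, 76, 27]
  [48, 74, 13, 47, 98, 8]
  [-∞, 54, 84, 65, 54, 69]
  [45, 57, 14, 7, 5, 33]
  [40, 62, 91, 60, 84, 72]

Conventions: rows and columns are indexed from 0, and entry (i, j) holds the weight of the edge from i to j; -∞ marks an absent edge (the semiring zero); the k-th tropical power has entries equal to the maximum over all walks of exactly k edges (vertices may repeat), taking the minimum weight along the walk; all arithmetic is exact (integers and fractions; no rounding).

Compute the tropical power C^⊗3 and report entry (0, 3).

C^⊗2:
  [48, 74, 91, 60, 84, 72]
  [45, 57, 57, 37, 44, 57]
  [57, 57, 48, 47, 74, 48]
  [54, 74, 69, 65, 84, 69]
  [57, 45, 45, 37, 57, 45]
  [57, 74, 72, 60, 91, 72]
C^⊗3:
  [57, 74, 72, 60, 91, 72]
  [57, 57, 57, 57, 57, 57]
  [57, 57, 57, 48, 57, 57]
  [57, 69, 69, 65, 74, 69]
  [45, 57, 57, 45, 45, 57]
  [57, 72, 72, 60, 74, 72]
Key observation: the optimum is the walk 0->5->3->3, with weight 94 min 60 min 65 = 60.
Optimal value attained by: walk 0->5->3->3.
Answer: (C^⊗3)[0][3] = 60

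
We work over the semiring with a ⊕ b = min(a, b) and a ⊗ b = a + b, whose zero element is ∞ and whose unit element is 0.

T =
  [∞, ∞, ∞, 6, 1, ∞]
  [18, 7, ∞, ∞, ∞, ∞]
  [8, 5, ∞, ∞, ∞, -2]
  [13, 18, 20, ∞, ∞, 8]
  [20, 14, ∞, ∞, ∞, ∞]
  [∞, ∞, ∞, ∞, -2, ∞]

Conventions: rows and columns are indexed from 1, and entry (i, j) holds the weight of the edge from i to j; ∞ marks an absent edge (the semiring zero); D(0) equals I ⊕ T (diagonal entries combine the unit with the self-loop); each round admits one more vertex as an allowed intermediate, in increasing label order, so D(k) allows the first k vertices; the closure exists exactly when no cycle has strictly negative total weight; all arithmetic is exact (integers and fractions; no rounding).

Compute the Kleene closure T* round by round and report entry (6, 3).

D(0):
  [0, ∞, ∞, 6, 1, ∞]
  [18, 0, ∞, ∞, ∞, ∞]
  [8, 5, 0, ∞, ∞, -2]
  [13, 18, 20, 0, ∞, 8]
  [20, 14, ∞, ∞, 0, ∞]
  [∞, ∞, ∞, ∞, -2, 0]
D(1):
  [0, ∞, ∞, 6, 1, ∞]
  [18, 0, ∞, 24, 19, ∞]
  [8, 5, 0, 14, 9, -2]
  [13, 18, 20, 0, 14, 8]
  [20, 14, ∞, 26, 0, ∞]
  [∞, ∞, ∞, ∞, -2, 0]
D(2):
  [0, ∞, ∞, 6, 1, ∞]
  [18, 0, ∞, 24, 19, ∞]
  [8, 5, 0, 14, 9, -2]
  [13, 18, 20, 0, 14, 8]
  [20, 14, ∞, 26, 0, ∞]
  [∞, ∞, ∞, ∞, -2, 0]
D(3):
  [0, ∞, ∞, 6, 1, ∞]
  [18, 0, ∞, 24, 19, ∞]
  [8, 5, 0, 14, 9, -2]
  [13, 18, 20, 0, 14, 8]
  [20, 14, ∞, 26, 0, ∞]
  [∞, ∞, ∞, ∞, -2, 0]
D(4):
  [0, 24, 26, 6, 1, 14]
  [18, 0, 44, 24, 19, 32]
  [8, 5, 0, 14, 9, -2]
  [13, 18, 20, 0, 14, 8]
  [20, 14, 46, 26, 0, 34]
  [∞, ∞, ∞, ∞, -2, 0]
D(5):
  [0, 15, 26, 6, 1, 14]
  [18, 0, 44, 24, 19, 32]
  [8, 5, 0, 14, 9, -2]
  [13, 18, 20, 0, 14, 8]
  [20, 14, 46, 26, 0, 34]
  [18, 12, 44, 24, -2, 0]
D(6):
  [0, 15, 26, 6, 1, 14]
  [18, 0, 44, 24, 19, 32]
  [8, 5, 0, 14, -4, -2]
  [13, 18, 20, 0, 6, 8]
  [20, 14, 46, 26, 0, 34]
  [18, 12, 44, 24, -2, 0]
Answer: T*[6][3] = 44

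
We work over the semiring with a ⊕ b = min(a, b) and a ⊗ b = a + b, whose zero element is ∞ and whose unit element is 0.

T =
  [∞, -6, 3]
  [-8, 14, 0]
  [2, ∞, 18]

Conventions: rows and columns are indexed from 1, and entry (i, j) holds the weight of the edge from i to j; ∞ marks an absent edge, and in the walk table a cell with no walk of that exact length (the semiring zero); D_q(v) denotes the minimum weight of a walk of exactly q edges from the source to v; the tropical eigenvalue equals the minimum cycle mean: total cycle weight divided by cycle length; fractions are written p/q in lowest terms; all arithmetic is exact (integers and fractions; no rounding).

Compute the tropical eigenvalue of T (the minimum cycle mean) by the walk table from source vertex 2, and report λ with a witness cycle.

q=0: [∞, 0, ∞]
q=1: [-8, 14, 0]
q=2: [2, -14, -5]
q=3: [-22, -4, -14]
Optimal cycle mean attained by: cycle 1->2->1, total (-6) + (-8), length 2.
Answer: λ = -7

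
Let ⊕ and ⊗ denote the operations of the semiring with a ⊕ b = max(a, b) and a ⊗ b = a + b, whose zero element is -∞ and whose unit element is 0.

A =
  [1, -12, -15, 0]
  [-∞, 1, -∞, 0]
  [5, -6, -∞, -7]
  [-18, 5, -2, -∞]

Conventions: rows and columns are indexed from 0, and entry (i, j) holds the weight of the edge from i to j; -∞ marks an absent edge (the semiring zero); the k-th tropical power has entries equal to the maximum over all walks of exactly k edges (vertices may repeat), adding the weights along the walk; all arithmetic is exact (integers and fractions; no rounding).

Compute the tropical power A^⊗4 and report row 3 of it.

A^⊗2:
  [2, 5, -2, 1]
  [-18, 5, -2, 1]
  [6, -2, -9, 5]
  [3, 6, -33, 5]
A^⊗3:
  [3, 6, -1, 5]
  [3, 6, -1, 5]
  [7, 10, 3, 6]
  [4, 10, 3, 6]
A^⊗4:
  [4, 10, 3, 6]
  [4, 10, 3, 6]
  [8, 11, 4, 10]
  [8, 11, 4, 10]
Answer: row 3 of A^⊗4 = [8, 11, 4, 10]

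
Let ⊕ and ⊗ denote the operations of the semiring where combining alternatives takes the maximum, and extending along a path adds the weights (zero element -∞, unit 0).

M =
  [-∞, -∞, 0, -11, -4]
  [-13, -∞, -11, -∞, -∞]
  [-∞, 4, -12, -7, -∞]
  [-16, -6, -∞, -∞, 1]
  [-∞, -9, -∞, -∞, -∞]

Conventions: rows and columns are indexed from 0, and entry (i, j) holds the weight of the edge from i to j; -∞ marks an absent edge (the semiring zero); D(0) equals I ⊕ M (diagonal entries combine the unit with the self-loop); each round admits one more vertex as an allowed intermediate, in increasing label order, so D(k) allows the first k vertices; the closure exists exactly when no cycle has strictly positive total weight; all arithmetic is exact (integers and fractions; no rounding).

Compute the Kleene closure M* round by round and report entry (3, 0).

D(0):
  [0, -∞, 0, -11, -4]
  [-13, 0, -11, -∞, -∞]
  [-∞, 4, 0, -7, -∞]
  [-16, -6, -∞, 0, 1]
  [-∞, -9, -∞, -∞, 0]
D(1):
  [0, -∞, 0, -11, -4]
  [-13, 0, -11, -24, -17]
  [-∞, 4, 0, -7, -∞]
  [-16, -6, -16, 0, 1]
  [-∞, -9, -∞, -∞, 0]
D(2):
  [0, -∞, 0, -11, -4]
  [-13, 0, -11, -24, -17]
  [-9, 4, 0, -7, -13]
  [-16, -6, -16, 0, 1]
  [-22, -9, -20, -33, 0]
D(3):
  [0, 4, 0, -7, -4]
  [-13, 0, -11, -18, -17]
  [-9, 4, 0, -7, -13]
  [-16, -6, -16, 0, 1]
  [-22, -9, -20, -27, 0]
D(4):
  [0, 4, 0, -7, -4]
  [-13, 0, -11, -18, -17]
  [-9, 4, 0, -7, -6]
  [-16, -6, -16, 0, 1]
  [-22, -9, -20, -27, 0]
D(5):
  [0, 4, 0, -7, -4]
  [-13, 0, -11, -18, -17]
  [-9, 4, 0, -7, -6]
  [-16, -6, -16, 0, 1]
  [-22, -9, -20, -27, 0]
Answer: M*[3][0] = -16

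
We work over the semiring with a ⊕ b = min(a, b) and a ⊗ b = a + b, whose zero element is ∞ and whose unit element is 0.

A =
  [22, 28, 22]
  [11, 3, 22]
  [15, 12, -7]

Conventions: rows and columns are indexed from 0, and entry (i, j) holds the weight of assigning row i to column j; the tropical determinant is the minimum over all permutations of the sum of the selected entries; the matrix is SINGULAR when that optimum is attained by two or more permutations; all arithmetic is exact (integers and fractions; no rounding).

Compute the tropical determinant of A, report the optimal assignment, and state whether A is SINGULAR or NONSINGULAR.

σ = (0, 1, 2): 22 + 3 + (-7) = 18
σ = (0, 2, 1): 22 + 22 + 12 = 56
σ = (1, 0, 2): 28 + 11 + (-7) = 32
σ = (1, 2, 0): 28 + 22 + 15 = 65
σ = (2, 0, 1): 22 + 11 + 12 = 45
σ = (2, 1, 0): 22 + 3 + 15 = 40
Optimal value attained by: σ = (0, 1, 2).
Answer: det⊕(A) = 18; verdict: NONSINGULAR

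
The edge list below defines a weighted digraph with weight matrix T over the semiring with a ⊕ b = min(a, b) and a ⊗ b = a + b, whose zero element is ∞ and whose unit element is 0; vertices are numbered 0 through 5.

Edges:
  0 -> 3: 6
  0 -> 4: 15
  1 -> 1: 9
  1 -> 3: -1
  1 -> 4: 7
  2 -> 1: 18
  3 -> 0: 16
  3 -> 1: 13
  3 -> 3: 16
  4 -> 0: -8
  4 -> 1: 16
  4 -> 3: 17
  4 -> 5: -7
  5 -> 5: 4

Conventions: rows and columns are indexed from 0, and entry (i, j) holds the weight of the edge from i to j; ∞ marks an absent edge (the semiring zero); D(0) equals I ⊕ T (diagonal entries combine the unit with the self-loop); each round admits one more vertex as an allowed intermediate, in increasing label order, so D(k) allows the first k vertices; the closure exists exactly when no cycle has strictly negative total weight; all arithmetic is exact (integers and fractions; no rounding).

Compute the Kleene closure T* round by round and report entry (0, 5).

D(0):
  [0, ∞, ∞, 6, 15, ∞]
  [∞, 0, ∞, -1, 7, ∞]
  [∞, 18, 0, ∞, ∞, ∞]
  [16, 13, ∞, 0, ∞, ∞]
  [-8, 16, ∞, 17, 0, -7]
  [∞, ∞, ∞, ∞, ∞, 0]
D(1):
  [0, ∞, ∞, 6, 15, ∞]
  [∞, 0, ∞, -1, 7, ∞]
  [∞, 18, 0, ∞, ∞, ∞]
  [16, 13, ∞, 0, 31, ∞]
  [-8, 16, ∞, -2, 0, -7]
  [∞, ∞, ∞, ∞, ∞, 0]
D(2):
  [0, ∞, ∞, 6, 15, ∞]
  [∞, 0, ∞, -1, 7, ∞]
  [∞, 18, 0, 17, 25, ∞]
  [16, 13, ∞, 0, 20, ∞]
  [-8, 16, ∞, -2, 0, -7]
  [∞, ∞, ∞, ∞, ∞, 0]
D(3):
  [0, ∞, ∞, 6, 15, ∞]
  [∞, 0, ∞, -1, 7, ∞]
  [∞, 18, 0, 17, 25, ∞]
  [16, 13, ∞, 0, 20, ∞]
  [-8, 16, ∞, -2, 0, -7]
  [∞, ∞, ∞, ∞, ∞, 0]
D(4):
  [0, 19, ∞, 6, 15, ∞]
  [15, 0, ∞, -1, 7, ∞]
  [33, 18, 0, 17, 25, ∞]
  [16, 13, ∞, 0, 20, ∞]
  [-8, 11, ∞, -2, 0, -7]
  [∞, ∞, ∞, ∞, ∞, 0]
D(5):
  [0, 19, ∞, 6, 15, 8]
  [-1, 0, ∞, -1, 7, 0]
  [17, 18, 0, 17, 25, 18]
  [12, 13, ∞, 0, 20, 13]
  [-8, 11, ∞, -2, 0, -7]
  [∞, ∞, ∞, ∞, ∞, 0]
D(6):
  [0, 19, ∞, 6, 15, 8]
  [-1, 0, ∞, -1, 7, 0]
  [17, 18, 0, 17, 25, 18]
  [12, 13, ∞, 0, 20, 13]
  [-8, 11, ∞, -2, 0, -7]
  [∞, ∞, ∞, ∞, ∞, 0]
Answer: T*[0][5] = 8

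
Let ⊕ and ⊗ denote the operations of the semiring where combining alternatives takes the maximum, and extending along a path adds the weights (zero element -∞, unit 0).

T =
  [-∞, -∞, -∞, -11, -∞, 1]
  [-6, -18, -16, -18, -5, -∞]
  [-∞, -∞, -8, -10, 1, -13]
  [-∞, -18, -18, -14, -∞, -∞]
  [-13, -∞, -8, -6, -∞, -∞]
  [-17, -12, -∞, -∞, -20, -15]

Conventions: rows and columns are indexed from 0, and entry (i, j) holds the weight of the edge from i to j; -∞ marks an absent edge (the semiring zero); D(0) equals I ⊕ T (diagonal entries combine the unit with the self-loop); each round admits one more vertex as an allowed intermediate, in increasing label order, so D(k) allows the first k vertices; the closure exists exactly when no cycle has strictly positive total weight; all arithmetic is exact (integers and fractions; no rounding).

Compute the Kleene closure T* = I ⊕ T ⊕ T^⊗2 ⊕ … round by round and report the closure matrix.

D(0):
  [0, -∞, -∞, -11, -∞, 1]
  [-6, 0, -16, -18, -5, -∞]
  [-∞, -∞, 0, -10, 1, -13]
  [-∞, -18, -18, 0, -∞, -∞]
  [-13, -∞, -8, -6, 0, -∞]
  [-17, -12, -∞, -∞, -20, 0]
D(1):
  [0, -∞, -∞, -11, -∞, 1]
  [-6, 0, -16, -17, -5, -5]
  [-∞, -∞, 0, -10, 1, -13]
  [-∞, -18, -18, 0, -∞, -∞]
  [-13, -∞, -8, -6, 0, -12]
  [-17, -12, -∞, -28, -20, 0]
D(2):
  [0, -∞, -∞, -11, -∞, 1]
  [-6, 0, -16, -17, -5, -5]
  [-∞, -∞, 0, -10, 1, -13]
  [-24, -18, -18, 0, -23, -23]
  [-13, -∞, -8, -6, 0, -12]
  [-17, -12, -28, -28, -17, 0]
D(3):
  [0, -∞, -∞, -11, -∞, 1]
  [-6, 0, -16, -17, -5, -5]
  [-∞, -∞, 0, -10, 1, -13]
  [-24, -18, -18, 0, -17, -23]
  [-13, -∞, -8, -6, 0, -12]
  [-17, -12, -28, -28, -17, 0]
D(4):
  [0, -29, -29, -11, -28, 1]
  [-6, 0, -16, -17, -5, -5]
  [-34, -28, 0, -10, 1, -13]
  [-24, -18, -18, 0, -17, -23]
  [-13, -24, -8, -6, 0, -12]
  [-17, -12, -28, -28, -17, 0]
D(5):
  [0, -29, -29, -11, -28, 1]
  [-6, 0, -13, -11, -5, -5]
  [-12, -23, 0, -5, 1, -11]
  [-24, -18, -18, 0, -17, -23]
  [-13, -24, -8, -6, 0, -12]
  [-17, -12, -25, -23, -17, 0]
D(6):
  [0, -11, -24, -11, -16, 1]
  [-6, 0, -13, -11, -5, -5]
  [-12, -23, 0, -5, 1, -11]
  [-24, -18, -18, 0, -17, -23]
  [-13, -24, -8, -6, 0, -12]
  [-17, -12, -25, -23, -17, 0]
Answer: T* = [[0, -11, -24, -11, -16, 1], [-6, 0, -13, -11, -5, -5], [-12, -23, 0, -5, 1, -11], [-24, -18, -18, 0, -17, -23], [-13, -24, -8, -6, 0, -12], [-17, -12, -25, -23, -17, 0]]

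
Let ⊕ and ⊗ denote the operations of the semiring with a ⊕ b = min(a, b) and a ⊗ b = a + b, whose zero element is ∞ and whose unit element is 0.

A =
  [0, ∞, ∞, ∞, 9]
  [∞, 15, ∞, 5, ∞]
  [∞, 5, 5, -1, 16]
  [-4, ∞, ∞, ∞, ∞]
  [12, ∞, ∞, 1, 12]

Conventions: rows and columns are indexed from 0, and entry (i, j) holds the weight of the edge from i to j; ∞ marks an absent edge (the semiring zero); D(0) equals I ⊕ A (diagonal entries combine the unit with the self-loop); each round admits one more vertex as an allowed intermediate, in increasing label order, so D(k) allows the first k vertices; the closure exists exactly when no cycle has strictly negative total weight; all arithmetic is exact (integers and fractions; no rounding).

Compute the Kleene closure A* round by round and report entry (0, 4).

D(0):
  [0, ∞, ∞, ∞, 9]
  [∞, 0, ∞, 5, ∞]
  [∞, 5, 0, -1, 16]
  [-4, ∞, ∞, 0, ∞]
  [12, ∞, ∞, 1, 0]
D(1):
  [0, ∞, ∞, ∞, 9]
  [∞, 0, ∞, 5, ∞]
  [∞, 5, 0, -1, 16]
  [-4, ∞, ∞, 0, 5]
  [12, ∞, ∞, 1, 0]
D(2):
  [0, ∞, ∞, ∞, 9]
  [∞, 0, ∞, 5, ∞]
  [∞, 5, 0, -1, 16]
  [-4, ∞, ∞, 0, 5]
  [12, ∞, ∞, 1, 0]
D(3):
  [0, ∞, ∞, ∞, 9]
  [∞, 0, ∞, 5, ∞]
  [∞, 5, 0, -1, 16]
  [-4, ∞, ∞, 0, 5]
  [12, ∞, ∞, 1, 0]
D(4):
  [0, ∞, ∞, ∞, 9]
  [1, 0, ∞, 5, 10]
  [-5, 5, 0, -1, 4]
  [-4, ∞, ∞, 0, 5]
  [-3, ∞, ∞, 1, 0]
D(5):
  [0, ∞, ∞, 10, 9]
  [1, 0, ∞, 5, 10]
  [-5, 5, 0, -1, 4]
  [-4, ∞, ∞, 0, 5]
  [-3, ∞, ∞, 1, 0]
Answer: A*[0][4] = 9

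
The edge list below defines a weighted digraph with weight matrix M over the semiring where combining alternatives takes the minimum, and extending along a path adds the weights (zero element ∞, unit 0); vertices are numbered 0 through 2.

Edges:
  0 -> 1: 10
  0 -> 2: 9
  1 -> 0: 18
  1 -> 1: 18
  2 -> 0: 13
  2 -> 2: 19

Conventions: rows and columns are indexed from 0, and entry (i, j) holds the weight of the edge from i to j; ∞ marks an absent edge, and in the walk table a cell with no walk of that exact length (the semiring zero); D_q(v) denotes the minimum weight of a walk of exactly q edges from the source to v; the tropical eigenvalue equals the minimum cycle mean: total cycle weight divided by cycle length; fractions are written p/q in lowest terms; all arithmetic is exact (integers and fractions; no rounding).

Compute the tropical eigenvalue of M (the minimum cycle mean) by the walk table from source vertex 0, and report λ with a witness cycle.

q=0: [0, ∞, ∞]
q=1: [∞, 10, 9]
q=2: [22, 28, 28]
q=3: [41, 32, 31]
Optimal cycle mean attained by: cycle 0->2->0, total 9 + 13, length 2.
Answer: λ = 11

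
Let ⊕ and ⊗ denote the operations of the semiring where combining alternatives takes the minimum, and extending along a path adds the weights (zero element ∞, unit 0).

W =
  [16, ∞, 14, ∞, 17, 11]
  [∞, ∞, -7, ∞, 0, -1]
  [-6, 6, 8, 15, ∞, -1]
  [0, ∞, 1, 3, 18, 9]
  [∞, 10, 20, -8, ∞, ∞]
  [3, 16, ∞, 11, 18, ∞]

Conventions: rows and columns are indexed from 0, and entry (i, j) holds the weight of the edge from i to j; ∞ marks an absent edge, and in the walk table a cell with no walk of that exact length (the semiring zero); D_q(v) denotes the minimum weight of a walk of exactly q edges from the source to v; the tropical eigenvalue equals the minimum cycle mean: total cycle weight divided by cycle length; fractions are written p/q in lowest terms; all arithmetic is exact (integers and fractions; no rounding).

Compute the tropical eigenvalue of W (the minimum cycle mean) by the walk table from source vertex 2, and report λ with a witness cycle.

q=0: [∞, ∞, 0, ∞, ∞, ∞]
q=1: [-6, 6, 8, 15, ∞, -1]
q=2: [2, 14, -1, 10, 6, 5]
q=3: [-7, 5, 7, -2, 14, -2]
q=4: [-2, 13, -2, 1, 5, 4]
q=5: [-8, 4, 2, -3, 13, -3]
q=6: [-4, 8, -3, 0, 4, 1]
Optimal cycle mean attained by: cycle 1->2->1, total (-7) + 6, length 2.
Answer: λ = -1/2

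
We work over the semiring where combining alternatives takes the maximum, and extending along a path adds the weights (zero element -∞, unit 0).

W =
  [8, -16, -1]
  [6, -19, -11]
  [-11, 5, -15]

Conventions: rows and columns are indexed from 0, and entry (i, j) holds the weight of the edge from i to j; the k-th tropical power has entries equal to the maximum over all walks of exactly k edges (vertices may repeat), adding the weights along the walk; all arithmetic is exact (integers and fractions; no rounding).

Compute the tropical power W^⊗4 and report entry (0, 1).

W^⊗2:
  [16, 4, 7]
  [14, -6, 5]
  [11, -10, -6]
W^⊗3:
  [24, 12, 15]
  [22, 10, 13]
  [19, -1, 10]
W^⊗4:
  [32, 20, 23]
  [30, 18, 21]
  [27, 15, 18]
Key observation: the optimum is the walk 0->0->0->2->1, with weight 8 + 8 + (-1) + 5 = 20.
Optimal value attained by: walk 0->0->0->2->1.
Answer: (W^⊗4)[0][1] = 20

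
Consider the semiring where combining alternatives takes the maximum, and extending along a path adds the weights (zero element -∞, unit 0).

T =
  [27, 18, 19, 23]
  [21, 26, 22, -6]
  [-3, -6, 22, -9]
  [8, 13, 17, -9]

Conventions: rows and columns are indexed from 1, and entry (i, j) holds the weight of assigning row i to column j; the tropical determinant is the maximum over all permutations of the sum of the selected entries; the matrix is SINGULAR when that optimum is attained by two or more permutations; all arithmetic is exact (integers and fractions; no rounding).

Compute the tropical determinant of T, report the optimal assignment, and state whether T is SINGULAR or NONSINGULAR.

σ = (1, 2, 3, 4): 27 + 26 + 22 + (-9) = 66
σ = (1, 2, 4, 3): 27 + 26 + (-9) + 17 = 61
σ = (1, 3, 2, 4): 27 + 22 + (-6) + (-9) = 34
σ = (1, 3, 4, 2): 27 + 22 + (-9) + 13 = 53
σ = (1, 4, 2, 3): 27 + (-6) + (-6) + 17 = 32
σ = (1, 4, 3, 2): 27 + (-6) + 22 + 13 = 56
σ = (2, 1, 3, 4): 18 + 21 + 22 + (-9) = 52
σ = (2, 1, 4, 3): 18 + 21 + (-9) + 17 = 47
σ = (2, 3, 1, 4): 18 + 22 + (-3) + (-9) = 28
σ = (2, 3, 4, 1): 18 + 22 + (-9) + 8 = 39
σ = (2, 4, 1, 3): 18 + (-6) + (-3) + 17 = 26
σ = (2, 4, 3, 1): 18 + (-6) + 22 + 8 = 42
σ = (3, 1, 2, 4): 19 + 21 + (-6) + (-9) = 25
σ = (3, 1, 4, 2): 19 + 21 + (-9) + 13 = 44
σ = (3, 2, 1, 4): 19 + 26 + (-3) + (-9) = 33
σ = (3, 2, 4, 1): 19 + 26 + (-9) + 8 = 44
σ = (3, 4, 1, 2): 19 + (-6) + (-3) + 13 = 23
σ = (3, 4, 2, 1): 19 + (-6) + (-6) + 8 = 15
σ = (4, 1, 2, 3): 23 + 21 + (-6) + 17 = 55
σ = (4, 1, 3, 2): 23 + 21 + 22 + 13 = 79
σ = (4, 2, 1, 3): 23 + 26 + (-3) + 17 = 63
σ = (4, 2, 3, 1): 23 + 26 + 22 + 8 = 79
σ = (4, 3, 1, 2): 23 + 22 + (-3) + 13 = 55
σ = (4, 3, 2, 1): 23 + 22 + (-6) + 8 = 47
Optimal value attained by: σ = (4, 1, 3, 2).
Answer: det⊕(T) = 79; verdict: SINGULAR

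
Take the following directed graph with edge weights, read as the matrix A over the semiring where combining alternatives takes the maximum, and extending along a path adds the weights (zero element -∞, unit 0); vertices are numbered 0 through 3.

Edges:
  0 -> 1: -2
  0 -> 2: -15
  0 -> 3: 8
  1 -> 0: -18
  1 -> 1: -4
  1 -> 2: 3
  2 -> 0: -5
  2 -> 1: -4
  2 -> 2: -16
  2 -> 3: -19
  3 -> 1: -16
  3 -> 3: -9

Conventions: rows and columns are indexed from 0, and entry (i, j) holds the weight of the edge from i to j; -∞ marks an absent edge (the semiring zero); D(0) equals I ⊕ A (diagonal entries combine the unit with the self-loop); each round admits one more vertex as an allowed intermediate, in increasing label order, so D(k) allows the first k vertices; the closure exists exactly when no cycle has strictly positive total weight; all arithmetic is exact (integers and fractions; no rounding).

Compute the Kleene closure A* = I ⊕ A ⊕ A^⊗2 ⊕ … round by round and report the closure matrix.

D(0):
  [0, -2, -15, 8]
  [-18, 0, 3, -∞]
  [-5, -4, 0, -19]
  [-∞, -16, -∞, 0]
D(1):
  [0, -2, -15, 8]
  [-18, 0, 3, -10]
  [-5, -4, 0, 3]
  [-∞, -16, -∞, 0]
D(2):
  [0, -2, 1, 8]
  [-18, 0, 3, -10]
  [-5, -4, 0, 3]
  [-34, -16, -13, 0]
D(3):
  [0, -2, 1, 8]
  [-2, 0, 3, 6]
  [-5, -4, 0, 3]
  [-18, -16, -13, 0]
D(4):
  [0, -2, 1, 8]
  [-2, 0, 3, 6]
  [-5, -4, 0, 3]
  [-18, -16, -13, 0]
Answer: A* = [[0, -2, 1, 8], [-2, 0, 3, 6], [-5, -4, 0, 3], [-18, -16, -13, 0]]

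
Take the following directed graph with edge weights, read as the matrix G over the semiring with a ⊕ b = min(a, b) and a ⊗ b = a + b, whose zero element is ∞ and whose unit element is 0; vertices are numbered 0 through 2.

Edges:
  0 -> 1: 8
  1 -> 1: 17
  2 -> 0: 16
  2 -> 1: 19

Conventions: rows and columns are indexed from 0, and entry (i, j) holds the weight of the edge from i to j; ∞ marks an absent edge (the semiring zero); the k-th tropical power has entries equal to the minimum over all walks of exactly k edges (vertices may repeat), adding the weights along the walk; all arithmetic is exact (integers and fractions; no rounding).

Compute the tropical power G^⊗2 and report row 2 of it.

G^⊗2:
  [∞, 25, ∞]
  [∞, 34, ∞]
  [∞, 24, ∞]
Answer: row 2 of G^⊗2 = [∞, 24, ∞]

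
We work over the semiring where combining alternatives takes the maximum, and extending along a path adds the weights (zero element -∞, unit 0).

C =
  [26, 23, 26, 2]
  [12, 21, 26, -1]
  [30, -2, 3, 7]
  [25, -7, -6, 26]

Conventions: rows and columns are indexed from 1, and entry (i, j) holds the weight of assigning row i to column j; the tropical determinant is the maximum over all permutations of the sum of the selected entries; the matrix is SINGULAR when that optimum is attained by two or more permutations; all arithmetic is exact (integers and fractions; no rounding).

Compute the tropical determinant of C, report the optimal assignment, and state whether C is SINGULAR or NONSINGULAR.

σ = (1, 2, 3, 4): 26 + 21 + 3 + 26 = 76
σ = (1, 2, 4, 3): 26 + 21 + 7 + (-6) = 48
σ = (1, 3, 2, 4): 26 + 26 + (-2) + 26 = 76
σ = (1, 3, 4, 2): 26 + 26 + 7 + (-7) = 52
σ = (1, 4, 2, 3): 26 + (-1) + (-2) + (-6) = 17
σ = (1, 4, 3, 2): 26 + (-1) + 3 + (-7) = 21
σ = (2, 1, 3, 4): 23 + 12 + 3 + 26 = 64
σ = (2, 1, 4, 3): 23 + 12 + 7 + (-6) = 36
σ = (2, 3, 1, 4): 23 + 26 + 30 + 26 = 105
σ = (2, 3, 4, 1): 23 + 26 + 7 + 25 = 81
σ = (2, 4, 1, 3): 23 + (-1) + 30 + (-6) = 46
σ = (2, 4, 3, 1): 23 + (-1) + 3 + 25 = 50
σ = (3, 1, 2, 4): 26 + 12 + (-2) + 26 = 62
σ = (3, 1, 4, 2): 26 + 12 + 7 + (-7) = 38
σ = (3, 2, 1, 4): 26 + 21 + 30 + 26 = 103
σ = (3, 2, 4, 1): 26 + 21 + 7 + 25 = 79
σ = (3, 4, 1, 2): 26 + (-1) + 30 + (-7) = 48
σ = (3, 4, 2, 1): 26 + (-1) + (-2) + 25 = 48
σ = (4, 1, 2, 3): 2 + 12 + (-2) + (-6) = 6
σ = (4, 1, 3, 2): 2 + 12 + 3 + (-7) = 10
σ = (4, 2, 1, 3): 2 + 21 + 30 + (-6) = 47
σ = (4, 2, 3, 1): 2 + 21 + 3 + 25 = 51
σ = (4, 3, 1, 2): 2 + 26 + 30 + (-7) = 51
σ = (4, 3, 2, 1): 2 + 26 + (-2) + 25 = 51
Optimal value attained by: σ = (2, 3, 1, 4).
Answer: det⊕(C) = 105; verdict: NONSINGULAR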